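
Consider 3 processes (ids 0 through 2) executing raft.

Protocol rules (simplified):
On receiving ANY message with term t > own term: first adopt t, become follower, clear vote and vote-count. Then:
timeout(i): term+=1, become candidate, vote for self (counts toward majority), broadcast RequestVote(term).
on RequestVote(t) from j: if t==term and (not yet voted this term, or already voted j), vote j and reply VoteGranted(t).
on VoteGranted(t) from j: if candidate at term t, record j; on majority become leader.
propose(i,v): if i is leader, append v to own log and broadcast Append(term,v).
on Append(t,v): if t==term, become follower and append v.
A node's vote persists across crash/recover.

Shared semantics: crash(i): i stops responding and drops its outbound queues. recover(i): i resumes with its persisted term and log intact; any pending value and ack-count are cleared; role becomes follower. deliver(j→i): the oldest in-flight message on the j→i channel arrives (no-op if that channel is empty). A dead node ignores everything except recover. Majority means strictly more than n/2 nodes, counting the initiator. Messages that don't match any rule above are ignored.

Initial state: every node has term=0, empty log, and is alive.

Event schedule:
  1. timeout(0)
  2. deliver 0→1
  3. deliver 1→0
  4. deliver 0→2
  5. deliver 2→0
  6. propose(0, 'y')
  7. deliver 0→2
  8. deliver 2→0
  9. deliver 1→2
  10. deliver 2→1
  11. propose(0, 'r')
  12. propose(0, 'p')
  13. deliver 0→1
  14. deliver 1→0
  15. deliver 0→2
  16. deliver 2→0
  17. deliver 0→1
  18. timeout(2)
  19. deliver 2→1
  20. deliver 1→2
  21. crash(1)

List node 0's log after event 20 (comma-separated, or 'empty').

after 1 — timeout(0): n0:cand/t1/[-]
after 2 — deliver 0→1: n1:foll/t1/[-]
after 3 — deliver 1→0: n0:lead/t1/[-]
after 4 — deliver 0→2: n2:foll/t1/[-]
after 5 — deliver 2→0: ·
after 6 — propose(0,'y'): n0:lead/t1/[y]
after 7 — deliver 0→2: n2:foll/t1/[y]
after 8 — deliver 2→0: ·
after 9 — deliver 1→2: ·
after 10 — deliver 2→1: ·
after 11 — propose(0,'r'): n0:lead/t1/[y,r]
after 12 — propose(0,'p'): n0:lead/t1/[y,r,p]
after 13 — deliver 0→1: n1:foll/t1/[y]
after 14 — deliver 1→0: ·
after 15 — deliver 0→2: n2:foll/t1/[y,r]
after 16 — deliver 2→0: ·
after 17 — deliver 0→1: n1:foll/t1/[y,r]
after 18 — timeout(2): n2:cand/t2/[y,r]
after 19 — deliver 2→1: n1:foll/t2/[y,r]
after 20 — deliver 1→2: n2:lead/t2/[y,r]

y,r,p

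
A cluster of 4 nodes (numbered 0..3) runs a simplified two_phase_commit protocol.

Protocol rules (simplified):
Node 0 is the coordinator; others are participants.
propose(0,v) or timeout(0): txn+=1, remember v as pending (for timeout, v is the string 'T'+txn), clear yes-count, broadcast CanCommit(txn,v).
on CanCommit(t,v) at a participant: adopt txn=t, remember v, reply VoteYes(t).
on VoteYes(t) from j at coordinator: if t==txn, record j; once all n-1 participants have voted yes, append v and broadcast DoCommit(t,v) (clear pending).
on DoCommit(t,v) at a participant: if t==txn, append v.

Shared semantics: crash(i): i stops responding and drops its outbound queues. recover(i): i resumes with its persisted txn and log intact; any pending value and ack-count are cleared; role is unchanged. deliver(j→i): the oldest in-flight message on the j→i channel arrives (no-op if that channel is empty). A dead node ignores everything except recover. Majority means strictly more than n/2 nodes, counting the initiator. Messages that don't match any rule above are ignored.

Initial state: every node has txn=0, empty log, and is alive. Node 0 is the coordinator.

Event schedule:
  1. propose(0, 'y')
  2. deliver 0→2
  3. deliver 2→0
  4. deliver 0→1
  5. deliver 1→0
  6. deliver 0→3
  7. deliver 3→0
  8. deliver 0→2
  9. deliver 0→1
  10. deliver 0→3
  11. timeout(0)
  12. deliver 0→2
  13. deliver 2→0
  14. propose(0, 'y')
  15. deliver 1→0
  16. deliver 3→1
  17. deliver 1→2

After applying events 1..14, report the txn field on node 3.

[1] propose(0,'y') → N0(coor t1 [-])
[2] deliver 0→2 → N2(part t1 [-])
[3] deliver 2→0 → ∅
[4] deliver 0→1 → N1(part t1 [-])
[5] deliver 1→0 → ∅
[6] deliver 0→3 → N3(part t1 [-])
[7] deliver 3→0 → N0(coor t1 [y])
[8] deliver 0→2 → N2(part t1 [y])
[9] deliver 0→1 → N1(part t1 [y])
[10] deliver 0→3 → N3(part t1 [y])
[11] timeout(0) → N0(coor t2 [y])
[12] deliver 0→2 → N2(part t2 [y])
[13] deliver 2→0 → ∅
[14] propose(0,'y') → N0(coor t3 [y])

1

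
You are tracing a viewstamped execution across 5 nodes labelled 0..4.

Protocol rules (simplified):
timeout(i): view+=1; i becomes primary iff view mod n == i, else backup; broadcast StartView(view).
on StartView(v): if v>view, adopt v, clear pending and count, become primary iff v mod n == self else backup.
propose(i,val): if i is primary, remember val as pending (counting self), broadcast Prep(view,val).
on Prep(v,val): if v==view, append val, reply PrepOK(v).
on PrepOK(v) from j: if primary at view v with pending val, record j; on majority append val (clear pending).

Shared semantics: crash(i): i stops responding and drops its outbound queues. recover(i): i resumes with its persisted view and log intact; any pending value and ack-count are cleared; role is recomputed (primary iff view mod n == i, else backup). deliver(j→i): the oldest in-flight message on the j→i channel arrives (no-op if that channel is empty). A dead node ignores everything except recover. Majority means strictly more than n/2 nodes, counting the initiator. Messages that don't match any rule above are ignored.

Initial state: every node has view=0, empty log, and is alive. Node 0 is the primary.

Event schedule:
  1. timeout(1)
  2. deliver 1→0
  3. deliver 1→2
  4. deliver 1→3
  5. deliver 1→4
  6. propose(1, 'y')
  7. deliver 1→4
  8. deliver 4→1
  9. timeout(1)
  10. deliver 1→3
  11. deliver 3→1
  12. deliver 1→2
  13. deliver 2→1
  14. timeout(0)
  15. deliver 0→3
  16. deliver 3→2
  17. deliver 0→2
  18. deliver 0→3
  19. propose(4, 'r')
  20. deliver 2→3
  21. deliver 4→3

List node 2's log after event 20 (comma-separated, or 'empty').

y

after 1 — timeout(1): n1:prim/v1/[-]
after 2 — deliver 1→0: n0:back/v1/[-]
after 3 — deliver 1→2: n2:back/v1/[-]
after 4 — deliver 1→3: n3:back/v1/[-]
after 5 — deliver 1→4: n4:back/v1/[-]
after 6 — propose(1,'y'): ·
after 7 — deliver 1→4: n4:back/v1/[y]
after 8 — deliver 4→1: ·
after 9 — timeout(1): n1:back/v2/[-]
after 10 — deliver 1→3: n3:back/v1/[y]
after 11 — deliver 3→1: ·
after 12 — deliver 1→2: n2:back/v1/[y]
after 13 — deliver 2→1: ·
after 14 — timeout(0): n0:back/v2/[-]
after 15 — deliver 0→3: n3:back/v2/[y]
after 16 — deliver 3→2: ·
after 17 — deliver 0→2: n2:prim/v2/[y]
after 18 — deliver 0→3: ·
after 19 — propose(4,'r'): ·
after 20 — deliver 2→3: ·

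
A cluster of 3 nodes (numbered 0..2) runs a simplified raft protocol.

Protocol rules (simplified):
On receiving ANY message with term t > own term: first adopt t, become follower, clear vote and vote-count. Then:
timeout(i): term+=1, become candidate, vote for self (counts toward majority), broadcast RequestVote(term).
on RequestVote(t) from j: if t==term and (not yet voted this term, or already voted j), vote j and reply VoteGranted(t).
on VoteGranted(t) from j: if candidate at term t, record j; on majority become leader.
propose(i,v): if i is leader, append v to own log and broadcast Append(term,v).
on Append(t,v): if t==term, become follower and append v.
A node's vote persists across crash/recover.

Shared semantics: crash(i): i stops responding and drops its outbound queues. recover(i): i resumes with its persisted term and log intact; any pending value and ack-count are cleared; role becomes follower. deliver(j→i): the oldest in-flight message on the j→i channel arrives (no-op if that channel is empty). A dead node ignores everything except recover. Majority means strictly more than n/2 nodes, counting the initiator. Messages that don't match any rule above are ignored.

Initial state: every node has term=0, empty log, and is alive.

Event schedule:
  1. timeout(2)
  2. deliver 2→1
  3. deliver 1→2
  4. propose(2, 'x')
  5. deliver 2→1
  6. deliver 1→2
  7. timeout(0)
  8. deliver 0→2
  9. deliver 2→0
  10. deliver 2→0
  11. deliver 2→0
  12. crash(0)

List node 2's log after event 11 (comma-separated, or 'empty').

e1 timeout(2): 2[cand,t=1,-]
e2 deliver 2→1: 1[foll,t=1,-]
e3 deliver 1→2: 2[lead,t=1,-]
e4 propose(2,'x'): 2[lead,t=1,x]
e5 deliver 2→1: 1[foll,t=1,x]
e6 deliver 1→2: ·
e7 timeout(0): 0[cand,t=1,-]
e8 deliver 0→2: ·
e9 deliver 2→0: ·
e10 deliver 2→0: 0[foll,t=1,x]
e11 deliver 2→0: ·

x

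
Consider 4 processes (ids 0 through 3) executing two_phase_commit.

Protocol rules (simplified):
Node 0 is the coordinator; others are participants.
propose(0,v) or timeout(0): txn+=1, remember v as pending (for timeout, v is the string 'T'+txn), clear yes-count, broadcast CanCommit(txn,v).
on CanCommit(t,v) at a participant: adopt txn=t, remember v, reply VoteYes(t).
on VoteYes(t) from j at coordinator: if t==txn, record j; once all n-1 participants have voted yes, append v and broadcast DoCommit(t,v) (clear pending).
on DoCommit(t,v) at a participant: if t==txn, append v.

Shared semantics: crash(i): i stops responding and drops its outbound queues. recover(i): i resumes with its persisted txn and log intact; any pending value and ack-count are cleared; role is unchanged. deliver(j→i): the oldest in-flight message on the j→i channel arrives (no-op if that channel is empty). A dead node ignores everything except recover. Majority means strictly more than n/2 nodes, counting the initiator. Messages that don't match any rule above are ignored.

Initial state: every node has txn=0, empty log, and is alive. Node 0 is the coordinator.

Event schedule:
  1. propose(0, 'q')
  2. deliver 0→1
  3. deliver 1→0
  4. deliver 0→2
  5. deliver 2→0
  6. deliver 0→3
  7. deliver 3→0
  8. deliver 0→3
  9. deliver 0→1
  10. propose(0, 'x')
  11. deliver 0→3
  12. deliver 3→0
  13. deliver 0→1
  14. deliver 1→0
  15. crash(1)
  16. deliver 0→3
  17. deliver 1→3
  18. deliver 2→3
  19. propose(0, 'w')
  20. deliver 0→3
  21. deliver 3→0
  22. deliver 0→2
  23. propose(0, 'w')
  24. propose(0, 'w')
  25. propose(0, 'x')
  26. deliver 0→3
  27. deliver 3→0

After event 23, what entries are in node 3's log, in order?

q

e1 propose(0,'q'): 0[coor,t=1,-]
e2 deliver 0→1: 1[part,t=1,-]
e3 deliver 1→0: ·
e4 deliver 0→2: 2[part,t=1,-]
e5 deliver 2→0: ·
e6 deliver 0→3: 3[part,t=1,-]
e7 deliver 3→0: 0[coor,t=1,q]
e8 deliver 0→3: 3[part,t=1,q]
e9 deliver 0→1: 1[part,t=1,q]
e10 propose(0,'x'): 0[coor,t=2,q]
e11 deliver 0→3: 3[part,t=2,q]
e12 deliver 3→0: ·
e13 deliver 0→1: 1[part,t=2,q]
e14 deliver 1→0: ·
e15 crash(1): 1[✗part,t=2,q]
e16 deliver 0→3: ·
e17 deliver 1→3: ·
e18 deliver 2→3: ·
e19 propose(0,'w'): 0[coor,t=3,q]
e20 deliver 0→3: 3[part,t=3,q]
e21 deliver 3→0: ·
e22 deliver 0→2: 2[part,t=1,q]
e23 propose(0,'w'): 0[coor,t=4,q]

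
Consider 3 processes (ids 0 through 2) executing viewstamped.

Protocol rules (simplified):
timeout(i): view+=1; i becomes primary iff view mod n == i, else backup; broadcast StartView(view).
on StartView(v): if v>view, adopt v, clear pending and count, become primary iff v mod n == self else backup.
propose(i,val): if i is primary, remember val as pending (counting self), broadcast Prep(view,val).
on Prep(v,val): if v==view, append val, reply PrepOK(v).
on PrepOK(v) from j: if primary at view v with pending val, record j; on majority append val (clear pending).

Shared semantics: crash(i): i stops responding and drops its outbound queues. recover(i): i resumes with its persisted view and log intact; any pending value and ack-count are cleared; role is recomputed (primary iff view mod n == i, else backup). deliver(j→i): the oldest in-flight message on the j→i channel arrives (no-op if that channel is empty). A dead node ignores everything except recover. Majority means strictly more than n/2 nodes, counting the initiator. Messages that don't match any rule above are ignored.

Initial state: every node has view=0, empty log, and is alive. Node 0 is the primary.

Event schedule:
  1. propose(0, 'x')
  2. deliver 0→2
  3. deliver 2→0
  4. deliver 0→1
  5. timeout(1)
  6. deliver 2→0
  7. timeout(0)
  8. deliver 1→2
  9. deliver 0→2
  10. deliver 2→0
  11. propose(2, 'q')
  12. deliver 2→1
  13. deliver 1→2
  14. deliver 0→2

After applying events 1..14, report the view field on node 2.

1

1. propose(0,'x'):  nop
2. deliver 0→2:  <2:back v0 x>
3. deliver 2→0:  <0:prim v0 x>
4. deliver 0→1:  <1:back v0 x>
5. timeout(1):  <1:prim v1 x>
6. deliver 2→0:  nop
7. timeout(0):  <0:back v1 x>
8. deliver 1→2:  <2:back v1 x>
9. deliver 0→2:  nop
10. deliver 2→0:  nop
11. propose(2,'q'):  nop
12. deliver 2→1:  nop
13. deliver 1→2:  nop
14. deliver 0→2:  nop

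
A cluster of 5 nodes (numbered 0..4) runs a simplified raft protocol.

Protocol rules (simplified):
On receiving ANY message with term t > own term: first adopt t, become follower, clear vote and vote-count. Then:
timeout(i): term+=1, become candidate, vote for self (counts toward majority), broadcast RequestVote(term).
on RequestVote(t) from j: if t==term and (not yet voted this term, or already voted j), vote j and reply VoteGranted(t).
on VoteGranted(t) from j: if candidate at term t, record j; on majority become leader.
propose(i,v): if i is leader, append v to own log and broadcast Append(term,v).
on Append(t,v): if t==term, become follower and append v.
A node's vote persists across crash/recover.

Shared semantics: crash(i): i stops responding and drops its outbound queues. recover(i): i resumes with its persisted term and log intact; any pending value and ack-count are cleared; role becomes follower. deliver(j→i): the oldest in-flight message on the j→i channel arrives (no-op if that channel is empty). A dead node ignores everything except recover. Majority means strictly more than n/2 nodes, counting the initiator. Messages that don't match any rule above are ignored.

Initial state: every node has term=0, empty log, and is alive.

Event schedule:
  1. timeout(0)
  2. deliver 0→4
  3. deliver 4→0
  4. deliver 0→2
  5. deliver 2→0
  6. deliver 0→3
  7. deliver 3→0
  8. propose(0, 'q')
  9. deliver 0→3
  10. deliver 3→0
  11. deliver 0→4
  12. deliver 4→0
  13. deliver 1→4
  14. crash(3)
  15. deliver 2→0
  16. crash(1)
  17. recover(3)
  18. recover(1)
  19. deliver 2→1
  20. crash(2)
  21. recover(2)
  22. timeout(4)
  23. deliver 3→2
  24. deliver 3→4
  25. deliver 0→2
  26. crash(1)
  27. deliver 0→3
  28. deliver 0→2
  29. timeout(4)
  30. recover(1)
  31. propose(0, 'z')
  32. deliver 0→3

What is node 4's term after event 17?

1. timeout(0):  <0:cand t1 ->
2. deliver 0→4:  <4:foll t1 ->
3. deliver 4→0:  nop
4. deliver 0→2:  <2:foll t1 ->
5. deliver 2→0:  <0:lead t1 ->
6. deliver 0→3:  <3:foll t1 ->
7. deliver 3→0:  nop
8. propose(0,'q'):  <0:lead t1 q>
9. deliver 0→3:  <3:foll t1 q>
10. deliver 3→0:  nop
11. deliver 0→4:  <4:foll t1 q>
12. deliver 4→0:  nop
13. deliver 1→4:  nop
14. crash(3):  <3:✗foll t1 q>
15. deliver 2→0:  nop
16. crash(1):  <1:✗foll t0 ->
17. recover(3):  <3:foll t1 q>

1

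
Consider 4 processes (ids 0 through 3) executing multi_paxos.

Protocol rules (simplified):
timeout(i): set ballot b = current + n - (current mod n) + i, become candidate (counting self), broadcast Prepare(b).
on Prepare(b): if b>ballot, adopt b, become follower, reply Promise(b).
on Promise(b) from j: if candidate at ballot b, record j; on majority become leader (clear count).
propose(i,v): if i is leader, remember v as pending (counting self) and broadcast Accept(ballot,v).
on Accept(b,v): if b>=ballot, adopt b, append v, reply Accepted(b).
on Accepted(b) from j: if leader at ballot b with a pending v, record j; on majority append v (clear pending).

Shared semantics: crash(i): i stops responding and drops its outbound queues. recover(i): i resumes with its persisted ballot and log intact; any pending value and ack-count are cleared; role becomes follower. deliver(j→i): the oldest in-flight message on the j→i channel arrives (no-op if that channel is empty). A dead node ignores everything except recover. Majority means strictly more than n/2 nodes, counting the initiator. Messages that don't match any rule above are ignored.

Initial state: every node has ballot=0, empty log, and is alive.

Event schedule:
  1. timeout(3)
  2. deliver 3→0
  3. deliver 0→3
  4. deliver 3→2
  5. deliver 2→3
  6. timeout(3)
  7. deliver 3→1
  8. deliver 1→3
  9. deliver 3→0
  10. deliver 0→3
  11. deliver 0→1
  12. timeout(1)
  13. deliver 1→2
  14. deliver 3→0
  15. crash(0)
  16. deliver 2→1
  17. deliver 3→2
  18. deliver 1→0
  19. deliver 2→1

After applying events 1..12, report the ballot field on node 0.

11

1. timeout(3):  <3:cand b7 ->
2. deliver 3→0:  <0:foll b7 ->
3. deliver 0→3:  nop
4. deliver 3→2:  <2:foll b7 ->
5. deliver 2→3:  <3:lead b7 ->
6. timeout(3):  <3:cand b11 ->
7. deliver 3→1:  <1:foll b7 ->
8. deliver 1→3:  nop
9. deliver 3→0:  <0:foll b11 ->
10. deliver 0→3:  nop
11. deliver 0→1:  nop
12. timeout(1):  <1:cand b9 ->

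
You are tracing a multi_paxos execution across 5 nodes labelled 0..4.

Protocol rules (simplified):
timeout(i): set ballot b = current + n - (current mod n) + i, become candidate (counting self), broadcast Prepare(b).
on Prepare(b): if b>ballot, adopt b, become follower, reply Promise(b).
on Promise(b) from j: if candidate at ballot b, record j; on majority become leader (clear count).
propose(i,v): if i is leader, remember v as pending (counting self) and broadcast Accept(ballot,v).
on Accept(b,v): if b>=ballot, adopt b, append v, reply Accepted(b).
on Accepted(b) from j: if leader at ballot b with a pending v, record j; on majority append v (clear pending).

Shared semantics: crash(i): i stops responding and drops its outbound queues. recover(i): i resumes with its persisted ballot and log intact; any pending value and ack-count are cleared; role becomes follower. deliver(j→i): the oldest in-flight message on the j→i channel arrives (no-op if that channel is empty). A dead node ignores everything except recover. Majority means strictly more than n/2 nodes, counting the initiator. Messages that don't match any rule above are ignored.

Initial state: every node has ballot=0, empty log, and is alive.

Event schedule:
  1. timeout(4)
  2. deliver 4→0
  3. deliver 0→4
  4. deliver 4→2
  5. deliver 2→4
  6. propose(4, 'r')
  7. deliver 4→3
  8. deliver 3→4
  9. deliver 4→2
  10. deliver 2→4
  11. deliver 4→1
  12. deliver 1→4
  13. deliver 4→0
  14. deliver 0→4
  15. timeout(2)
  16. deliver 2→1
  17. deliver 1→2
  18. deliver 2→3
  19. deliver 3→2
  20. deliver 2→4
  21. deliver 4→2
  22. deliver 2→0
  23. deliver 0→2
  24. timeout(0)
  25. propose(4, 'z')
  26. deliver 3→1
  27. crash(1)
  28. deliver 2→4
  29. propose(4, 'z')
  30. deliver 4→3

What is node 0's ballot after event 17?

9

step 1 timeout(4): 4={cand,b=9,log=-}
step 2 deliver 4→0: 0={foll,b=9,log=-}
step 3 deliver 0→4: —
step 4 deliver 4→2: 2={foll,b=9,log=-}
step 5 deliver 2→4: 4={lead,b=9,log=-}
step 6 propose(4,'r'): —
step 7 deliver 4→3: 3={foll,b=9,log=-}
step 8 deliver 3→4: —
step 9 deliver 4→2: 2={foll,b=9,log=r}
step 10 deliver 2→4: —
step 11 deliver 4→1: 1={foll,b=9,log=-}
step 12 deliver 1→4: —
step 13 deliver 4→0: 0={foll,b=9,log=r}
step 14 deliver 0→4: 4={lead,b=9,log=r}
step 15 timeout(2): 2={cand,b=12,log=r}
step 16 deliver 2→1: 1={foll,b=12,log=-}
step 17 deliver 1→2: —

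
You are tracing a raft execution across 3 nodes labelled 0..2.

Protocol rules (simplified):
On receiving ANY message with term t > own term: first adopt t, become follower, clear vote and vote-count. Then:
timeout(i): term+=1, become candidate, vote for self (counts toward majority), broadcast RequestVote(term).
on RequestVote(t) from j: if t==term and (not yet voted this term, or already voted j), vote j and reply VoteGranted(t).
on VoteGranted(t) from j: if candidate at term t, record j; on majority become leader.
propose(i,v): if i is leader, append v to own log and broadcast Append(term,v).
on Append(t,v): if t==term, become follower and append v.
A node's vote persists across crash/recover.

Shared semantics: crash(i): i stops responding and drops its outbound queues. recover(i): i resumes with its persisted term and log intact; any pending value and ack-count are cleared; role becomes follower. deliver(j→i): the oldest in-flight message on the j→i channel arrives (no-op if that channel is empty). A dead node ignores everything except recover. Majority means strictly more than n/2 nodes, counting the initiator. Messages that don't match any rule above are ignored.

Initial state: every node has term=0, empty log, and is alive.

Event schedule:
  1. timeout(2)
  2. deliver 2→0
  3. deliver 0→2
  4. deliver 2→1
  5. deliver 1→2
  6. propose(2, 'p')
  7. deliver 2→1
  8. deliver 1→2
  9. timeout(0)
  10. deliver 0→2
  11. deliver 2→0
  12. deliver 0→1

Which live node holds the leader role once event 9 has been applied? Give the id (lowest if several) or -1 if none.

1. timeout(2):  <2:cand t1 ->
2. deliver 2→0:  <0:foll t1 ->
3. deliver 0→2:  <2:lead t1 ->
4. deliver 2→1:  <1:foll t1 ->
5. deliver 1→2:  nop
6. propose(2,'p'):  <2:lead t1 p>
7. deliver 2→1:  <1:foll t1 p>
8. deliver 1→2:  nop
9. timeout(0):  <0:cand t2 ->

2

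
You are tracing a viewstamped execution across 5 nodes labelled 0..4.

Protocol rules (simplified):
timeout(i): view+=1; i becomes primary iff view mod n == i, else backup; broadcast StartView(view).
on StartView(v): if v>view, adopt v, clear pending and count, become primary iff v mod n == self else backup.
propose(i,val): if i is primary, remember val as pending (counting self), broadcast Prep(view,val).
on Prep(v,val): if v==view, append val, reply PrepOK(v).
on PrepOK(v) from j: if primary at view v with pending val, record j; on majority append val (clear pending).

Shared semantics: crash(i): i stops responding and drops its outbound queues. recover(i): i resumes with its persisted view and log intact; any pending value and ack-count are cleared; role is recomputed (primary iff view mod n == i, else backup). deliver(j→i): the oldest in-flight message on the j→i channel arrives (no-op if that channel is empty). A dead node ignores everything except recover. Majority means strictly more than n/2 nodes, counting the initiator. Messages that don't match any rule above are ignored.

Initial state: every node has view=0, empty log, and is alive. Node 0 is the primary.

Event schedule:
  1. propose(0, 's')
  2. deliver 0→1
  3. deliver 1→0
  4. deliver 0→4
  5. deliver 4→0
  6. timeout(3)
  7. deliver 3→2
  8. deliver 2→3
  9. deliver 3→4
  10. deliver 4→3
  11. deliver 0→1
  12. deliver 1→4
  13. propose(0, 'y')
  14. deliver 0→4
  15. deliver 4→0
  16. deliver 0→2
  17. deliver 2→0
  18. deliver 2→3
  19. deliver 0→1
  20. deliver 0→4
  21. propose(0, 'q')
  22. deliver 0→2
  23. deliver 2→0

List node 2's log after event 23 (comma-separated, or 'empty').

empty

e1 propose(0,'s'): ·
e2 deliver 0→1: 1[back,v=0,s]
e3 deliver 1→0: ·
e4 deliver 0→4: 4[back,v=0,s]
e5 deliver 4→0: 0[prim,v=0,s]
e6 timeout(3): 3[back,v=1,-]
e7 deliver 3→2: 2[back,v=1,-]
e8 deliver 2→3: ·
e9 deliver 3→4: 4[back,v=1,s]
e10 deliver 4→3: ·
e11 deliver 0→1: ·
e12 deliver 1→4: ·
e13 propose(0,'y'): ·
e14 deliver 0→4: ·
e15 deliver 4→0: ·
e16 deliver 0→2: ·
e17 deliver 2→0: ·
e18 deliver 2→3: ·
e19 deliver 0→1: 1[back,v=0,s,y]
e20 deliver 0→4: ·
e21 propose(0,'q'): ·
e22 deliver 0→2: ·
e23 deliver 2→0: ·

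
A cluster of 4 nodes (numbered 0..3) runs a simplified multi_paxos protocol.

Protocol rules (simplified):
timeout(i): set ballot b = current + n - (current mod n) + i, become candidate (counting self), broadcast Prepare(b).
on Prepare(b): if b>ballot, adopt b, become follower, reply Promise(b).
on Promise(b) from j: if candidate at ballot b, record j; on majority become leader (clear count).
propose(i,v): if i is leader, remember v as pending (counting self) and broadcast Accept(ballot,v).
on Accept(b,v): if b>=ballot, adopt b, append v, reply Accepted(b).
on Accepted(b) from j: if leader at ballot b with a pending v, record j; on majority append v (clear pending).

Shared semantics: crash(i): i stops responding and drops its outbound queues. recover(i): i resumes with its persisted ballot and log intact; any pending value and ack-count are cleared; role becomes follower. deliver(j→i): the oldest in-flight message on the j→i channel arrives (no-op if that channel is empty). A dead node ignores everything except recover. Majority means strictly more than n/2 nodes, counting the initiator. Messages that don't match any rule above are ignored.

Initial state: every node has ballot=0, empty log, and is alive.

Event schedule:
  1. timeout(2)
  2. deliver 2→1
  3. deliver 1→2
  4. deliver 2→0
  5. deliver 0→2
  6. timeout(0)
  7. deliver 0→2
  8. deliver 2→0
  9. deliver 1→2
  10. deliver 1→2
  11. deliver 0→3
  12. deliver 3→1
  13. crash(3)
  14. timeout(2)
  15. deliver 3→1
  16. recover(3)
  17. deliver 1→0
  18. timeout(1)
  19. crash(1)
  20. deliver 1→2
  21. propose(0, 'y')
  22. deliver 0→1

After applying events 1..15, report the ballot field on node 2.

14

e1 timeout(2): 2[cand,b=6,-]
e2 deliver 2→1: 1[foll,b=6,-]
e3 deliver 1→2: ·
e4 deliver 2→0: 0[foll,b=6,-]
e5 deliver 0→2: 2[lead,b=6,-]
e6 timeout(0): 0[cand,b=8,-]
e7 deliver 0→2: 2[foll,b=8,-]
e8 deliver 2→0: ·
e9 deliver 1→2: ·
e10 deliver 1→2: ·
e11 deliver 0→3: 3[foll,b=8,-]
e12 deliver 3→1: ·
e13 crash(3): 3[✗foll,b=8,-]
e14 timeout(2): 2[cand,b=14,-]
e15 deliver 3→1: ·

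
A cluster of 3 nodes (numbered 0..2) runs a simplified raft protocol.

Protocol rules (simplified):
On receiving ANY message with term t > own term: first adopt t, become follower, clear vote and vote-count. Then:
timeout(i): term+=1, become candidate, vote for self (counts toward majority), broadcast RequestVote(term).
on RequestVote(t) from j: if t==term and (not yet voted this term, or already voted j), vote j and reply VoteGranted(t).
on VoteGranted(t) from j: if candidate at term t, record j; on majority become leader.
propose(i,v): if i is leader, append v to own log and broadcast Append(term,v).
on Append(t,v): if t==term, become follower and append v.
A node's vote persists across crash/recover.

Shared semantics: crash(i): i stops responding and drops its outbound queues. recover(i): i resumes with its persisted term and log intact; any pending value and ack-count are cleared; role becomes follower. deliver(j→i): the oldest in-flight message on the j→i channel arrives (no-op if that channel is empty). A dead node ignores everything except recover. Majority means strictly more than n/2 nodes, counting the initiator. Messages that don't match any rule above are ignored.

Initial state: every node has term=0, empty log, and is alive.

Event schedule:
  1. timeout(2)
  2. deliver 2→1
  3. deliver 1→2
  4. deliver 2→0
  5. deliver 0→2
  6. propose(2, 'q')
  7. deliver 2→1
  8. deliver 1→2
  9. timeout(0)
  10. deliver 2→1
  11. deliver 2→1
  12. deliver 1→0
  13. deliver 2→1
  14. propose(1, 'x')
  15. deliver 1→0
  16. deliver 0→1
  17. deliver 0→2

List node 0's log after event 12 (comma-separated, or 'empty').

after 1 — timeout(2): n2:cand/t1/[-]
after 2 — deliver 2→1: n1:foll/t1/[-]
after 3 — deliver 1→2: n2:lead/t1/[-]
after 4 — deliver 2→0: n0:foll/t1/[-]
after 5 — deliver 0→2: ·
after 6 — propose(2,'q'): n2:lead/t1/[q]
after 7 — deliver 2→1: n1:foll/t1/[q]
after 8 — deliver 1→2: ·
after 9 — timeout(0): n0:cand/t2/[-]
after 10 — deliver 2→1: ·
after 11 — deliver 2→1: ·
after 12 — deliver 1→0: ·

empty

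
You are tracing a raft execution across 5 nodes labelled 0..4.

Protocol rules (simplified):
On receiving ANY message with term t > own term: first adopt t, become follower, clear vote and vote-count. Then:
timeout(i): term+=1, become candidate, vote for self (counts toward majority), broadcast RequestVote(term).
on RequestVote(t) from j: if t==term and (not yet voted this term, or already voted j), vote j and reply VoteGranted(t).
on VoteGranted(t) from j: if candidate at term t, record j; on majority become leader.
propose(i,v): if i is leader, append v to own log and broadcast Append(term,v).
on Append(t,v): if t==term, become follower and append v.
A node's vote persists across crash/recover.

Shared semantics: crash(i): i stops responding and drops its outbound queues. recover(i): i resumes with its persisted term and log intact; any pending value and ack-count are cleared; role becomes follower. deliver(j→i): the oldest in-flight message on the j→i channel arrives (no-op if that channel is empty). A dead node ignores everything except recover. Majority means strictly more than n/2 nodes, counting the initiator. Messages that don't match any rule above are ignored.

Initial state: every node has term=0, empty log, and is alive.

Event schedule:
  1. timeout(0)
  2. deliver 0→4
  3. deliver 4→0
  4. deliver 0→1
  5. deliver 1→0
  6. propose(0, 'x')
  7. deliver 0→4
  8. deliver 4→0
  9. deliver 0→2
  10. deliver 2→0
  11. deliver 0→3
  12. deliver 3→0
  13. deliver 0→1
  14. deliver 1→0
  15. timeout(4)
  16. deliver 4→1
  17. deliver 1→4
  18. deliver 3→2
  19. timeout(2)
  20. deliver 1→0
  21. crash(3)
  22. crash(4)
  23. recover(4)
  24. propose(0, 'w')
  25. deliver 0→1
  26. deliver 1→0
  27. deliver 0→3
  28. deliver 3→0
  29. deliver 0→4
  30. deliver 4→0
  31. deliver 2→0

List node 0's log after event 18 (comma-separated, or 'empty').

x

after 1 — timeout(0): n0:cand/t1/[-]
after 2 — deliver 0→4: n4:foll/t1/[-]
after 3 — deliver 4→0: ·
after 4 — deliver 0→1: n1:foll/t1/[-]
after 5 — deliver 1→0: n0:lead/t1/[-]
after 6 — propose(0,'x'): n0:lead/t1/[x]
after 7 — deliver 0→4: n4:foll/t1/[x]
after 8 — deliver 4→0: ·
after 9 — deliver 0→2: n2:foll/t1/[-]
after 10 — deliver 2→0: ·
after 11 — deliver 0→3: n3:foll/t1/[-]
after 12 — deliver 3→0: ·
after 13 — deliver 0→1: n1:foll/t1/[x]
after 14 — deliver 1→0: ·
after 15 — timeout(4): n4:cand/t2/[x]
after 16 — deliver 4→1: n1:foll/t2/[x]
after 17 — deliver 1→4: ·
after 18 — deliver 3→2: ·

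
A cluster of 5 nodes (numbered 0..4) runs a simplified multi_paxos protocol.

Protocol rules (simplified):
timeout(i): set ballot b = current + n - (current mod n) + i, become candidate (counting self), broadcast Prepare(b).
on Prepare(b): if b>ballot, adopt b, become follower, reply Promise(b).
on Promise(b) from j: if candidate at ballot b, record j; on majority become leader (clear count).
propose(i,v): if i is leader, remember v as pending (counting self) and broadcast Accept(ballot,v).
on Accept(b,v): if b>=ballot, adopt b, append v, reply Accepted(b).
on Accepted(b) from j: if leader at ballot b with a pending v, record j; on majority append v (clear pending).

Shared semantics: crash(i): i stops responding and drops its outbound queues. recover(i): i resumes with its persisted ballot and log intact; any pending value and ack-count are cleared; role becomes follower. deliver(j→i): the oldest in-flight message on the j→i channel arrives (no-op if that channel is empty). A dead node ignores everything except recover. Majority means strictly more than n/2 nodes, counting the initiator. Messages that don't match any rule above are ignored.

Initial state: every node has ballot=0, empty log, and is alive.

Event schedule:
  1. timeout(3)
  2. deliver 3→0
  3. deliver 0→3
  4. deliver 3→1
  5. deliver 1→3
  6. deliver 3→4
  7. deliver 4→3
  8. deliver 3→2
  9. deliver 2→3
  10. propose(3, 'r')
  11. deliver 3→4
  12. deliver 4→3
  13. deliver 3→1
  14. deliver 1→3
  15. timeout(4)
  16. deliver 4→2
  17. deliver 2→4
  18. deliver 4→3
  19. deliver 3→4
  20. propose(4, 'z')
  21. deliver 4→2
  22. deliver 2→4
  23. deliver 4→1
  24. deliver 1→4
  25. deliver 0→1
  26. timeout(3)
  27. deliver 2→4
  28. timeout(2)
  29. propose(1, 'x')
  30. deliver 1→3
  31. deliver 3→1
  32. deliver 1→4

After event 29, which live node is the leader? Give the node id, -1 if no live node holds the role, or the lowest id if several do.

4

step 1 timeout(3): 3={cand,b=8,log=-}
step 2 deliver 3→0: 0={foll,b=8,log=-}
step 3 deliver 0→3: —
step 4 deliver 3→1: 1={foll,b=8,log=-}
step 5 deliver 1→3: 3={lead,b=8,log=-}
step 6 deliver 3→4: 4={foll,b=8,log=-}
step 7 deliver 4→3: —
step 8 deliver 3→2: 2={foll,b=8,log=-}
step 9 deliver 2→3: —
step 10 propose(3,'r'): —
step 11 deliver 3→4: 4={foll,b=8,log=r}
step 12 deliver 4→3: —
step 13 deliver 3→1: 1={foll,b=8,log=r}
step 14 deliver 1→3: 3={lead,b=8,log=r}
step 15 timeout(4): 4={cand,b=14,log=r}
step 16 deliver 4→2: 2={foll,b=14,log=-}
step 17 deliver 2→4: —
step 18 deliver 4→3: 3={foll,b=14,log=r}
step 19 deliver 3→4: 4={lead,b=14,log=r}
step 20 propose(4,'z'): —
step 21 deliver 4→2: 2={foll,b=14,log=z}
step 22 deliver 2→4: —
step 23 deliver 4→1: 1={foll,b=14,log=r}
step 24 deliver 1→4: —
step 25 deliver 0→1: —
step 26 timeout(3): 3={cand,b=18,log=r}
step 27 deliver 2→4: —
step 28 timeout(2): 2={cand,b=17,log=z}
step 29 propose(1,'x'): —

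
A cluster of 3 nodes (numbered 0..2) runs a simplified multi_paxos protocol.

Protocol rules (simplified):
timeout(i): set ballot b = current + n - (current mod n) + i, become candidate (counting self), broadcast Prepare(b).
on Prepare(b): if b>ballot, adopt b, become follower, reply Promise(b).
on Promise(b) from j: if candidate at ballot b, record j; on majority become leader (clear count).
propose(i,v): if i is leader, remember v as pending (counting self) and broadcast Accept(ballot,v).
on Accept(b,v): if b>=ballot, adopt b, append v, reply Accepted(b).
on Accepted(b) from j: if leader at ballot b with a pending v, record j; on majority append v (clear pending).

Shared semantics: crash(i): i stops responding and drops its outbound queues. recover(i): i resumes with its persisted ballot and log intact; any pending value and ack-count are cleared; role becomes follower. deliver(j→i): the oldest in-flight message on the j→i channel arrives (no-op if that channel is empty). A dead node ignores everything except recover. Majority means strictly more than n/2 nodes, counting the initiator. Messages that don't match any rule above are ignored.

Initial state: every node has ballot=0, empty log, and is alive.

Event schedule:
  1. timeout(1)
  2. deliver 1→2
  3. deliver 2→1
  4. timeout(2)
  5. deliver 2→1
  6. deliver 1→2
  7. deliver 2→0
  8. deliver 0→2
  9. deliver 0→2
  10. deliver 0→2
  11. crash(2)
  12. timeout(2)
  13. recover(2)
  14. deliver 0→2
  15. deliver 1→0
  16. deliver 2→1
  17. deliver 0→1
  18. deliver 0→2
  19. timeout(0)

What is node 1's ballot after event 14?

after 1 — timeout(1): n1:cand/b4/[-]
after 2 — deliver 1→2: n2:foll/b4/[-]
after 3 — deliver 2→1: n1:lead/b4/[-]
after 4 — timeout(2): n2:cand/b8/[-]
after 5 — deliver 2→1: n1:foll/b8/[-]
after 6 — deliver 1→2: n2:lead/b8/[-]
after 7 — deliver 2→0: n0:foll/b8/[-]
after 8 — deliver 0→2: ·
after 9 — deliver 0→2: ·
after 10 — deliver 0→2: ·
after 11 — crash(2): n2:✗lead/b8/[-]
after 12 — timeout(2): ·
after 13 — recover(2): n2:foll/b8/[-]
after 14 — deliver 0→2: ·

8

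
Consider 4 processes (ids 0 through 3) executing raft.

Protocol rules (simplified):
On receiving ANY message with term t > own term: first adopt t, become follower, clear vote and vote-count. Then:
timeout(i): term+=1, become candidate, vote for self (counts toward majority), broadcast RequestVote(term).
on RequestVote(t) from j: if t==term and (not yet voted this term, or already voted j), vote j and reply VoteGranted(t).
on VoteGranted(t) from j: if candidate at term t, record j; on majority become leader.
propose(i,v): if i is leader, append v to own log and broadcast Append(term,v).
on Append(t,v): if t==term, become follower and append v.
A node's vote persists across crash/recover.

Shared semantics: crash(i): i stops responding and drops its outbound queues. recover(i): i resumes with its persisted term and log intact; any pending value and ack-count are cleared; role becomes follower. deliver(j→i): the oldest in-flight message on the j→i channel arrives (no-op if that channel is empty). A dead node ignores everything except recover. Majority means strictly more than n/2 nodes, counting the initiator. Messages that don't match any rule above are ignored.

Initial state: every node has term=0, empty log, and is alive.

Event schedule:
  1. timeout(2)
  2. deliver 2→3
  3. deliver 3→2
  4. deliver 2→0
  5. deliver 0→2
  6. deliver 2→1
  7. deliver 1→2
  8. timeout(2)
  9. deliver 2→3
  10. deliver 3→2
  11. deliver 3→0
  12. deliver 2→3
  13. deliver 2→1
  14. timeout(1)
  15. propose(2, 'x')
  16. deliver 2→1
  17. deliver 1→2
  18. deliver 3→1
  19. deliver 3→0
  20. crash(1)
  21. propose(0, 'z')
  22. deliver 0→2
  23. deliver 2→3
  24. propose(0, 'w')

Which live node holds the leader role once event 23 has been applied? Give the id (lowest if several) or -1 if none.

2

[1] timeout(2) → N2(cand t1 [-])
[2] deliver 2→3 → N3(foll t1 [-])
[3] deliver 3→2 → ∅
[4] deliver 2→0 → N0(foll t1 [-])
[5] deliver 0→2 → N2(lead t1 [-])
[6] deliver 2→1 → N1(foll t1 [-])
[7] deliver 1→2 → ∅
[8] timeout(2) → N2(cand t2 [-])
[9] deliver 2→3 → N3(foll t2 [-])
[10] deliver 3→2 → ∅
[11] deliver 3→0 → ∅
[12] deliver 2→3 → ∅
[13] deliver 2→1 → N1(foll t2 [-])
[14] timeout(1) → N1(cand t3 [-])
[15] propose(2,'x') → ∅
[16] deliver 2→1 → ∅
[17] deliver 1→2 → N2(lead t2 [-])
[18] deliver 3→1 → ∅
[19] deliver 3→0 → ∅
[20] crash(1) → N1(✗cand t3 [-])
[21] propose(0,'z') → ∅
[22] deliver 0→2 → ∅
[23] deliver 2→3 → ∅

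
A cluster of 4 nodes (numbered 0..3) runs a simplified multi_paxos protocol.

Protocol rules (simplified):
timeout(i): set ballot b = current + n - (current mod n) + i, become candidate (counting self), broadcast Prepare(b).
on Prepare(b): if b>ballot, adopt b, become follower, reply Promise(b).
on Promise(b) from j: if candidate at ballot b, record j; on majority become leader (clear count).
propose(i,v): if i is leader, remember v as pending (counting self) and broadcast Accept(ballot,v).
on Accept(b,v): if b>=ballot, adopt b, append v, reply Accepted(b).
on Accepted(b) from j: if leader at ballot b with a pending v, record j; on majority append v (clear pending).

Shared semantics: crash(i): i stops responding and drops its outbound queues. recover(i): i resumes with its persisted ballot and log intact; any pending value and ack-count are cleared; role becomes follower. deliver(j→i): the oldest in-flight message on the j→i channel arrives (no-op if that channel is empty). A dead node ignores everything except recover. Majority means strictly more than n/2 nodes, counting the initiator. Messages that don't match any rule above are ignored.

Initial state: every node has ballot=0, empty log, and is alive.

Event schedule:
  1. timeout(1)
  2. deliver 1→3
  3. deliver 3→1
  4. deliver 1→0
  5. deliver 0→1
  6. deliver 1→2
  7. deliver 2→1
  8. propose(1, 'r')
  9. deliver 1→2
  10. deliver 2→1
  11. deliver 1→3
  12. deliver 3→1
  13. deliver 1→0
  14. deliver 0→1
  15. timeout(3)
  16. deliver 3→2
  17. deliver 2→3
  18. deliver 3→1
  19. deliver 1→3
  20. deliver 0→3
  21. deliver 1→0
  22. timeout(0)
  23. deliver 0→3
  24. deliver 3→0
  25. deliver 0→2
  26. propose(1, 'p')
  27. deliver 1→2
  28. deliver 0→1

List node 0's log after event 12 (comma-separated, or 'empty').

empty

1. timeout(1):  <1:cand b5 ->
2. deliver 1→3:  <3:foll b5 ->
3. deliver 3→1:  nop
4. deliver 1→0:  <0:foll b5 ->
5. deliver 0→1:  <1:lead b5 ->
6. deliver 1→2:  <2:foll b5 ->
7. deliver 2→1:  nop
8. propose(1,'r'):  nop
9. deliver 1→2:  <2:foll b5 r>
10. deliver 2→1:  nop
11. deliver 1→3:  <3:foll b5 r>
12. deliver 3→1:  <1:lead b5 r>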